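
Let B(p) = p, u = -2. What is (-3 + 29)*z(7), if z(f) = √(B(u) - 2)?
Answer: 52*I ≈ 52.0*I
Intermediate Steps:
z(f) = 2*I (z(f) = √(-2 - 2) = √(-4) = 2*I)
(-3 + 29)*z(7) = (-3 + 29)*(2*I) = 26*(2*I) = 52*I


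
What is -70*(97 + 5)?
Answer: -7140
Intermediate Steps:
-70*(97 + 5) = -70*102 = -7140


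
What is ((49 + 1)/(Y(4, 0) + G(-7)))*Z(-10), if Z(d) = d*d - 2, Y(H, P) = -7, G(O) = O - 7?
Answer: -700/3 ≈ -233.33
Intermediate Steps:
G(O) = -7 + O
Z(d) = -2 + d² (Z(d) = d² - 2 = -2 + d²)
((49 + 1)/(Y(4, 0) + G(-7)))*Z(-10) = ((49 + 1)/(-7 + (-7 - 7)))*(-2 + (-10)²) = (50/(-7 - 14))*(-2 + 100) = (50/(-21))*98 = (50*(-1/21))*98 = -50/21*98 = -700/3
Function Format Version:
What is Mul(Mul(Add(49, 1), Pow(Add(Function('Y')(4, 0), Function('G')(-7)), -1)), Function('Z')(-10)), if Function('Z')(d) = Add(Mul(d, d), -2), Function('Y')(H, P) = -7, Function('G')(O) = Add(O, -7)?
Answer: Rational(-700, 3) ≈ -233.33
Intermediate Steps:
Function('G')(O) = Add(-7, O)
Function('Z')(d) = Add(-2, Pow(d, 2)) (Function('Z')(d) = Add(Pow(d, 2), -2) = Add(-2, Pow(d, 2)))
Mul(Mul(Add(49, 1), Pow(Add(Function('Y')(4, 0), Function('G')(-7)), -1)), Function('Z')(-10)) = Mul(Mul(Add(49, 1), Pow(Add(-7, Add(-7, -7)), -1)), Add(-2, Pow(-10, 2))) = Mul(Mul(50, Pow(Add(-7, -14), -1)), Add(-2, 100)) = Mul(Mul(50, Pow(-21, -1)), 98) = Mul(Mul(50, Rational(-1, 21)), 98) = Mul(Rational(-50, 21), 98) = Rational(-700, 3)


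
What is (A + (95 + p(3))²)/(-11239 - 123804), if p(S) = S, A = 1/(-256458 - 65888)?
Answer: -3095810983/43530570878 ≈ -0.071118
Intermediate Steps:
A = -1/322346 (A = 1/(-322346) = -1/322346 ≈ -3.1023e-6)
(A + (95 + p(3))²)/(-11239 - 123804) = (-1/322346 + (95 + 3)²)/(-11239 - 123804) = (-1/322346 + 98²)/(-135043) = (-1/322346 + 9604)*(-1/135043) = (3095810983/322346)*(-1/135043) = -3095810983/43530570878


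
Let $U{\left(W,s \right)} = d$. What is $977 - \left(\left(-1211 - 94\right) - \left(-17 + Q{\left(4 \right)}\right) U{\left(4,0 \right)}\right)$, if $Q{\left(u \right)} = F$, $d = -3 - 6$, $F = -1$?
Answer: $2444$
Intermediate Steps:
$d = -9$ ($d = -3 - 6 = -9$)
$Q{\left(u \right)} = -1$
$U{\left(W,s \right)} = -9$
$977 - \left(\left(-1211 - 94\right) - \left(-17 + Q{\left(4 \right)}\right) U{\left(4,0 \right)}\right) = 977 - \left(\left(-1211 - 94\right) - \left(-17 - 1\right) \left(-9\right)\right) = 977 - \left(\left(-1211 - 94\right) - \left(-18\right) \left(-9\right)\right) = 977 - \left(-1305 - 162\right) = 977 - -1467 = 977 + 1467 = 2444$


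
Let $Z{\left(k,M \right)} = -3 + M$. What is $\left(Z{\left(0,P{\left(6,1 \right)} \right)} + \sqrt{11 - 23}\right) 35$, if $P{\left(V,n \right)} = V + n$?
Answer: $140 + 70 i \sqrt{3} \approx 140.0 + 121.24 i$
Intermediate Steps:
$\left(Z{\left(0,P{\left(6,1 \right)} \right)} + \sqrt{11 - 23}\right) 35 = \left(\left(-3 + \left(6 + 1\right)\right) + \sqrt{11 - 23}\right) 35 = \left(\left(-3 + 7\right) + \sqrt{-12}\right) 35 = \left(4 + 2 i \sqrt{3}\right) 35 = 140 + 70 i \sqrt{3}$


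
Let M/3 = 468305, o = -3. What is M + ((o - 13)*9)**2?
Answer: 1425651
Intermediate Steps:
M = 1404915 (M = 3*468305 = 1404915)
M + ((o - 13)*9)**2 = 1404915 + ((-3 - 13)*9)**2 = 1404915 + (-16*9)**2 = 1404915 + (-144)**2 = 1404915 + 20736 = 1425651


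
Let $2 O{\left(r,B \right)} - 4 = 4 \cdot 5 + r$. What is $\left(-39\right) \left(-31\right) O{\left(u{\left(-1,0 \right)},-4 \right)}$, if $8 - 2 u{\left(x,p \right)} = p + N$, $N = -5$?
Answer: $\frac{73749}{4} \approx 18437.0$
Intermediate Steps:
$u{\left(x,p \right)} = \frac{13}{2} - \frac{p}{2}$ ($u{\left(x,p \right)} = 4 - \frac{p - 5}{2} = 4 - \frac{-5 + p}{2} = 4 - \left(- \frac{5}{2} + \frac{p}{2}\right) = \frac{13}{2} - \frac{p}{2}$)
$O{\left(r,B \right)} = 12 + \frac{r}{2}$ ($O{\left(r,B \right)} = 2 + \frac{4 \cdot 5 + r}{2} = 2 + \frac{20 + r}{2} = 2 + \left(10 + \frac{r}{2}\right) = 12 + \frac{r}{2}$)
$\left(-39\right) \left(-31\right) O{\left(u{\left(-1,0 \right)},-4 \right)} = \left(-39\right) \left(-31\right) \left(12 + \frac{\frac{13}{2} - 0}{2}\right) = 1209 \left(12 + \frac{\frac{13}{2} + 0}{2}\right) = 1209 \left(12 + \frac{1}{2} \cdot \frac{13}{2}\right) = 1209 \left(12 + \frac{13}{4}\right) = 1209 \cdot \frac{61}{4} = \frac{73749}{4}$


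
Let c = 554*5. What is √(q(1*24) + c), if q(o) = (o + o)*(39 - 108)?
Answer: I*√542 ≈ 23.281*I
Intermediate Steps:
q(o) = -138*o (q(o) = (2*o)*(-69) = -138*o)
c = 2770
√(q(1*24) + c) = √(-138*24 + 2770) = √(-3312 + 2770) = √(-542) = I*√542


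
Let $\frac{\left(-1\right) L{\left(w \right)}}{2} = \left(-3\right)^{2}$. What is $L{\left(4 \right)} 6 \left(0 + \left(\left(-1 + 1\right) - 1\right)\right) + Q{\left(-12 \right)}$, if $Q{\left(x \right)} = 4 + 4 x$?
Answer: $64$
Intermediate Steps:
$L{\left(w \right)} = -18$ ($L{\left(w \right)} = - 2 \left(-3\right)^{2} = \left(-2\right) 9 = -18$)
$L{\left(4 \right)} 6 \left(0 + \left(\left(-1 + 1\right) - 1\right)\right) + Q{\left(-12 \right)} = - 18 \cdot 6 \left(0 + \left(\left(-1 + 1\right) - 1\right)\right) + \left(4 + 4 \left(-12\right)\right) = - 18 \cdot 6 \left(0 + \left(0 - 1\right)\right) + \left(4 - 48\right) = - 18 \cdot 6 \left(0 - 1\right) - 44 = - 18 \cdot 6 \left(-1\right) - 44 = \left(-18\right) \left(-6\right) - 44 = 108 - 44 = 64$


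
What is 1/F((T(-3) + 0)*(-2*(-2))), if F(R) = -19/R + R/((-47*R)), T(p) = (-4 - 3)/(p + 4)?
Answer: 1316/865 ≈ 1.5214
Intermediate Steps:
T(p) = -7/(4 + p)
F(R) = -1/47 - 19/R (F(R) = -19/R + R*(-1/(47*R)) = -19/R - 1/47 = -1/47 - 19/R)
1/F((T(-3) + 0)*(-2*(-2))) = 1/((-893 - (-7/(4 - 3) + 0)*(-2*(-2)))/(47*(((-7/(4 - 3) + 0)*(-2*(-2)))))) = 1/((-893 - (-7/1 + 0)*4)/(47*(((-7/1 + 0)*4)))) = 1/((-893 - (-7*1 + 0)*4)/(47*(((-7*1 + 0)*4)))) = 1/((-893 - (-7 + 0)*4)/(47*(((-7 + 0)*4)))) = 1/((-893 - (-7)*4)/(47*((-7*4)))) = 1/((1/47)*(-893 - 1*(-28))/(-28)) = 1/((1/47)*(-1/28)*(-893 + 28)) = 1/((1/47)*(-1/28)*(-865)) = 1/(865/1316) = 1316/865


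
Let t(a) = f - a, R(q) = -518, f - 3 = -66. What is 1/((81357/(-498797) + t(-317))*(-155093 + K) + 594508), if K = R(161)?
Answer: -8177/318128677715 ≈ -2.5703e-8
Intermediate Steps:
f = -63 (f = 3 - 66 = -63)
K = -518
t(a) = -63 - a
1/((81357/(-498797) + t(-317))*(-155093 + K) + 594508) = 1/((81357/(-498797) + (-63 - 1*(-317)))*(-155093 - 518) + 594508) = 1/((81357*(-1/498797) + (-63 + 317))*(-155611) + 594508) = 1/((-81357/498797 + 254)*(-155611) + 594508) = 1/((126613081/498797)*(-155611) + 594508) = 1/(-322989969631/8177 + 594508) = 1/(-318128677715/8177) = -8177/318128677715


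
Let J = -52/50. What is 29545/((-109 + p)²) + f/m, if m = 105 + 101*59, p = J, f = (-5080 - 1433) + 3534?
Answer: 89430475021/45892358064 ≈ 1.9487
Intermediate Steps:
f = -2979 (f = -6513 + 3534 = -2979)
J = -26/25 (J = -52*1/50 = -26/25 ≈ -1.0400)
p = -26/25 ≈ -1.0400
m = 6064 (m = 105 + 5959 = 6064)
29545/((-109 + p)²) + f/m = 29545/((-109 - 26/25)²) - 2979/6064 = 29545/((-2751/25)²) - 2979*1/6064 = 29545/(7568001/625) - 2979/6064 = 29545*(625/7568001) - 2979/6064 = 18465625/7568001 - 2979/6064 = 89430475021/45892358064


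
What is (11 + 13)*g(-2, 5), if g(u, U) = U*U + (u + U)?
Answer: 672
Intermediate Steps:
g(u, U) = U + u + U**2 (g(u, U) = U**2 + (U + u) = U + u + U**2)
(11 + 13)*g(-2, 5) = (11 + 13)*(5 - 2 + 5**2) = 24*(5 - 2 + 25) = 24*28 = 672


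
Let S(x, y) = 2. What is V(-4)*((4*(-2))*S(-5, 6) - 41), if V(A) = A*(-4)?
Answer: -912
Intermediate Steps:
V(A) = -4*A
V(-4)*((4*(-2))*S(-5, 6) - 41) = (-4*(-4))*((4*(-2))*2 - 41) = 16*(-8*2 - 41) = 16*(-16 - 41) = 16*(-57) = -912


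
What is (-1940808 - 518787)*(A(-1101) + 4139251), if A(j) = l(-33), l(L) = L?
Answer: -10180799896710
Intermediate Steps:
A(j) = -33
(-1940808 - 518787)*(A(-1101) + 4139251) = (-1940808 - 518787)*(-33 + 4139251) = -2459595*4139218 = -10180799896710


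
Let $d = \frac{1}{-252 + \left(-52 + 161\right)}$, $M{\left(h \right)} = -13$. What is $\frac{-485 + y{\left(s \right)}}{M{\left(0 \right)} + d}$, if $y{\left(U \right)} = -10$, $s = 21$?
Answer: $\frac{4719}{124} \approx 38.056$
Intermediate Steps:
$d = - \frac{1}{143}$ ($d = \frac{1}{-252 + 109} = \frac{1}{-143} = - \frac{1}{143} \approx -0.006993$)
$\frac{-485 + y{\left(s \right)}}{M{\left(0 \right)} + d} = \frac{-485 - 10}{-13 - \frac{1}{143}} = - \frac{495}{- \frac{1860}{143}} = \left(-495\right) \left(- \frac{143}{1860}\right) = \frac{4719}{124}$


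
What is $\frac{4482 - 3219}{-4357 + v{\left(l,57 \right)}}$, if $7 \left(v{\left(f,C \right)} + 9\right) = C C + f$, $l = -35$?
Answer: $- \frac{2947}{9116} \approx -0.32328$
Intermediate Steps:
$v{\left(f,C \right)} = -9 + \frac{f}{7} + \frac{C^{2}}{7}$ ($v{\left(f,C \right)} = -9 + \frac{C C + f}{7} = -9 + \frac{C^{2} + f}{7} = -9 + \frac{f + C^{2}}{7} = -9 + \left(\frac{f}{7} + \frac{C^{2}}{7}\right) = -9 + \frac{f}{7} + \frac{C^{2}}{7}$)
$\frac{4482 - 3219}{-4357 + v{\left(l,57 \right)}} = \frac{4482 - 3219}{-4357 + \left(-9 + \frac{1}{7} \left(-35\right) + \frac{57^{2}}{7}\right)} = \frac{1263}{-4357 - - \frac{3151}{7}} = \frac{1263}{-4357 + \frac{3151}{7}} = \frac{1263}{- \frac{27348}{7}} = 1263 \left(- \frac{7}{27348}\right) = - \frac{2947}{9116}$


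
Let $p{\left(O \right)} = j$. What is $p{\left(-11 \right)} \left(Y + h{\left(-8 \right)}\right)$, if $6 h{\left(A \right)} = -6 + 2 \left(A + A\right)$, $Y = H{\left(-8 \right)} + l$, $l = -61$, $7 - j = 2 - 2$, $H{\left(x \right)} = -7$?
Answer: $- \frac{1561}{3} \approx -520.33$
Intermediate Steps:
$j = 7$ ($j = 7 - \left(2 - 2\right) = 7 - 0 = 7 + 0 = 7$)
$p{\left(O \right)} = 7$
$Y = -68$ ($Y = -7 - 61 = -68$)
$h{\left(A \right)} = -1 + \frac{2 A}{3}$ ($h{\left(A \right)} = \frac{-6 + 2 \left(A + A\right)}{6} = \frac{-6 + 2 \cdot 2 A}{6} = \frac{-6 + 4 A}{6} = -1 + \frac{2 A}{3}$)
$p{\left(-11 \right)} \left(Y + h{\left(-8 \right)}\right) = 7 \left(-68 + \left(-1 + \frac{2}{3} \left(-8\right)\right)\right) = 7 \left(-68 - \frac{19}{3}\right) = 7 \left(- \frac{223}{3}\right) = - \frac{1561}{3}$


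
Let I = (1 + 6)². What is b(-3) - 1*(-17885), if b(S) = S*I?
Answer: 17738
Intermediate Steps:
I = 49 (I = 7² = 49)
b(S) = 49*S (b(S) = S*49 = 49*S)
b(-3) - 1*(-17885) = 49*(-3) - 1*(-17885) = -147 + 17885 = 17738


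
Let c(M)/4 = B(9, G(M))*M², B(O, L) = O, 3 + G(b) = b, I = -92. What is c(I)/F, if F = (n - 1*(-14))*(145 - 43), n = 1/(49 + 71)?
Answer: 6094080/28577 ≈ 213.25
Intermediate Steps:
G(b) = -3 + b
c(M) = 36*M² (c(M) = 4*(9*M²) = 36*M²)
n = 1/120 ≈ 0.0083333
F = 28577/20 (F = (1/120 - 1*(-14))*(145 - 43) = (1/120 + 14)*102 = (1681/120)*102 = 28577/20 ≈ 1428.8)
c(I)/F = (36*(-92)²)/(28577/20) = (36*8464)*(20/28577) = 304704*(20/28577) = 6094080/28577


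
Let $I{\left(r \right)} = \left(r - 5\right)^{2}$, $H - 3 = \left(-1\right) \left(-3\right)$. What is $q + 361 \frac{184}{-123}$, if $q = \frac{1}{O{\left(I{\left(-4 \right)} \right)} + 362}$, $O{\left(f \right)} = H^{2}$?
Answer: $- \frac{26436629}{48954} \approx -540.03$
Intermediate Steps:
$H = 6$ ($H = 3 - -3 = 3 + 3 = 6$)
$I{\left(r \right)} = \left(-5 + r\right)^{2}$
$O{\left(f \right)} = 36$ ($O{\left(f \right)} = 6^{2} = 36$)
$q = \frac{1}{398}$ ($q = \frac{1}{36 + 362} = \frac{1}{398} \approx 0.0025126$)
$q + 361 \frac{184}{-123} = \frac{1}{398} + 361 \frac{184}{-123} = \frac{1}{398} + 361 \cdot 184 \left(- \frac{1}{123}\right) = \frac{1}{398} + 361 \left(- \frac{184}{123}\right) = \frac{1}{398} - \frac{66424}{123} = - \frac{26436629}{48954}$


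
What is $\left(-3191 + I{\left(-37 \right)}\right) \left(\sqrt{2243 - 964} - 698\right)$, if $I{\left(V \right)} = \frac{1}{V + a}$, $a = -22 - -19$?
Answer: $\frac{44546709}{20} - \frac{127641 \sqrt{1279}}{40} \approx 2.1132 \cdot 10^{6}$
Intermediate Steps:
$a = -3$ ($a = -22 + 19 = -3$)
$I{\left(V \right)} = \frac{1}{-3 + V}$ ($I{\left(V \right)} = \frac{1}{V - 3} = \frac{1}{-3 + V}$)
$\left(-3191 + I{\left(-37 \right)}\right) \left(\sqrt{2243 - 964} - 698\right) = \left(-3191 + \frac{1}{-3 - 37}\right) \left(\sqrt{2243 - 964} - 698\right) = \left(-3191 + \frac{1}{-40}\right) \left(\sqrt{1279} - 698\right) = \left(-3191 - \frac{1}{40}\right) \left(-698 + \sqrt{1279}\right) = - \frac{127641 \left(-698 + \sqrt{1279}\right)}{40} = \frac{44546709}{20} - \frac{127641 \sqrt{1279}}{40}$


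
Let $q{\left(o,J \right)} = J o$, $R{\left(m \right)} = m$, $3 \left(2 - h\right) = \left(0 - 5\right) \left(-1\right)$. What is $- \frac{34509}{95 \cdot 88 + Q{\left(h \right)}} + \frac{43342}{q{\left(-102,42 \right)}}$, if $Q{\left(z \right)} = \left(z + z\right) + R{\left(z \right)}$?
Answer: $- \frac{28345501}{1989918} \approx -14.245$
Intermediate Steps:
$h = \frac{1}{3}$ ($h = 2 - \frac{\left(0 - 5\right) \left(-1\right)}{3} = 2 - \frac{\left(-5\right) \left(-1\right)}{3} = 2 - \frac{5}{3} = \frac{1}{3} \approx 0.33333$)
$Q{\left(z \right)} = 3 z$ ($Q{\left(z \right)} = \left(z + z\right) + z = 2 z + z = 3 z$)
$- \frac{34509}{95 \cdot 88 + Q{\left(h \right)}} + \frac{43342}{q{\left(-102,42 \right)}} = - \frac{34509}{95 \cdot 88 + 3 \cdot \frac{1}{3}} + \frac{43342}{42 \left(-102\right)} = - \frac{34509}{8360 + 1} + \frac{43342}{-4284} = - \frac{34509}{8361} + 43342 \left(- \frac{1}{4284}\right) = \left(-34509\right) \frac{1}{8361} - \frac{21671}{2142} = - \frac{11503}{2787} - \frac{21671}{2142} = - \frac{28345501}{1989918}$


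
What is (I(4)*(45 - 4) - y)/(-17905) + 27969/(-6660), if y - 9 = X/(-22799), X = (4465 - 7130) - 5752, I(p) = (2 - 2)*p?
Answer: -152212977757/36249589236 ≈ -4.1990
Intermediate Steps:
I(p) = 0 (I(p) = 0*p = 0)
X = -8417 (X = -2665 - 5752 = -8417)
y = 213608/22799 (y = 9 - 8417/(-22799) = 9 - 8417*(-1/22799) = 9 + 8417/22799 = 213608/22799 ≈ 9.3692)
(I(4)*(45 - 4) - y)/(-17905) + 27969/(-6660) = (0*(45 - 4) - 1*213608/22799)/(-17905) + 27969/(-6660) = (0*41 - 213608/22799)*(-1/17905) + 27969*(-1/6660) = (0 - 213608/22799)*(-1/17905) - 9323/2220 = -213608/22799*(-1/17905) - 9323/2220 = 213608/408216095 - 9323/2220 = -152212977757/36249589236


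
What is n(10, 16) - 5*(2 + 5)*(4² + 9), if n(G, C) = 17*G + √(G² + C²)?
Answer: -705 + 2*√89 ≈ -686.13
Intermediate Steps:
n(G, C) = √(C² + G²) + 17*G (n(G, C) = 17*G + √(C² + G²) = √(C² + G²) + 17*G)
n(10, 16) - 5*(2 + 5)*(4² + 9) = (√(16² + 10²) + 17*10) - 5*(2 + 5)*(4² + 9) = (√(256 + 100) + 170) - 5*7*(16 + 9) = (√356 + 170) - 35*25 = (2*√89 + 170) - 1*875 = (170 + 2*√89) - 875 = -705 + 2*√89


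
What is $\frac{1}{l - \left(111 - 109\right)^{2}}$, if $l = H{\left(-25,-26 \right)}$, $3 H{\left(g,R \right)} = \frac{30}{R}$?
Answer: $- \frac{13}{57} \approx -0.22807$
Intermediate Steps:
$H{\left(g,R \right)} = \frac{10}{R}$ ($H{\left(g,R \right)} = \frac{30 \frac{1}{R}}{3} = \frac{10}{R}$)
$l = - \frac{5}{13}$ ($l = \frac{10}{-26} = 10 \left(- \frac{1}{26}\right) = - \frac{5}{13} \approx -0.38462$)
$\frac{1}{l - \left(111 - 109\right)^{2}} = \frac{1}{- \frac{5}{13} - \left(111 - 109\right)^{2}} = \frac{1}{- \frac{5}{13} - 2^{2}} = \frac{1}{- \frac{5}{13} - 4} = \frac{1}{- \frac{57}{13}} = - \frac{13}{57}$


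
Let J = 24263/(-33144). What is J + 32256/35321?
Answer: 212099441/1170679224 ≈ 0.18118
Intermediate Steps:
J = -24263/33144 (J = 24263*(-1/33144) = -24263/33144 ≈ -0.73205)
J + 32256/35321 = -24263/33144 + 32256/35321 = 212099441/1170679224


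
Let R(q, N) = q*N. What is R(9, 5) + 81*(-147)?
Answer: -11862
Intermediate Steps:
R(q, N) = N*q
R(9, 5) + 81*(-147) = 5*9 + 81*(-147) = 45 - 11907 = -11862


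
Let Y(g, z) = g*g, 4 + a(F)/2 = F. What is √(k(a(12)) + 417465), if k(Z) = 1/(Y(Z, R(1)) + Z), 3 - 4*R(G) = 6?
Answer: √1930358177/68 ≈ 646.12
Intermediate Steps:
R(G) = -¾ (R(G) = ¾ - ¼*6 = ¾ - 3/2 = -¾)
a(F) = -8 + 2*F
Y(g, z) = g²
k(Z) = 1/(Z + Z²) (k(Z) = 1/(Z² + Z) = 1/(Z + Z²))
√(k(a(12)) + 417465) = √(1/((-8 + 2*12)*(1 + (-8 + 2*12))) + 417465) = √(1/((-8 + 24)*(1 + (-8 + 24))) + 417465) = √(1/(16*(1 + 16)) + 417465) = √((1/16)/17 + 417465) = √((1/16)*(1/17) + 417465) = √(1/272 + 417465) = √(113550481/272) = √1930358177/68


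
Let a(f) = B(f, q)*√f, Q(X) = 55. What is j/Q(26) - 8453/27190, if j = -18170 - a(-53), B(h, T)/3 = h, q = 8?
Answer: -98901443/299090 + 159*I*√53/55 ≈ -330.67 + 21.046*I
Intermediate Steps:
B(h, T) = 3*h
a(f) = 3*f^(3/2) (a(f) = (3*f)*√f = 3*f^(3/2))
j = -18170 + 159*I*√53 (j = -18170 - 3*(-53)^(3/2) = -18170 - 3*(-53*I*√53) = -18170 - (-159)*I*√53 = -18170 + 159*I*√53 ≈ -18170.0 + 1157.5*I)
j/Q(26) - 8453/27190 = (-18170 + 159*I*√53)/55 - 8453/27190 = (-18170 + 159*I*√53)*(1/55) - 8453*1/27190 = (-3634/11 + 159*I*√53/55) - 8453/27190 = -98901443/299090 + 159*I*√53/55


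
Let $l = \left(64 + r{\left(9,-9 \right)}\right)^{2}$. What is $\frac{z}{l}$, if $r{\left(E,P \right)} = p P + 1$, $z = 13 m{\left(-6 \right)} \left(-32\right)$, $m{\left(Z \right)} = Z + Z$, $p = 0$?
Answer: $\frac{384}{325} \approx 1.1815$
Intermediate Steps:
$m{\left(Z \right)} = 2 Z$
$z = 4992$ ($z = 13 \cdot 2 \left(-6\right) \left(-32\right) = 13 \left(-12\right) \left(-32\right) = \left(-156\right) \left(-32\right) = 4992$)
$r{\left(E,P \right)} = 1$ ($r{\left(E,P \right)} = 0 P + 1 = 0 + 1 = 1$)
$l = 4225$ ($l = \left(64 + 1\right)^{2} = 65^{2} = 4225$)
$\frac{z}{l} = \frac{4992}{4225} = 4992 \cdot \frac{1}{4225} = \frac{384}{325}$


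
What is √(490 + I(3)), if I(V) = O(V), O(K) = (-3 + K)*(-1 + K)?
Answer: 7*√10 ≈ 22.136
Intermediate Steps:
O(K) = (-1 + K)*(-3 + K)
I(V) = 3 + V² - 4*V
√(490 + I(3)) = √(490 + (3 + 3² - 4*3)) = √(490 + (3 + 9 - 12)) = √(490 + 0) = √490 = 7*√10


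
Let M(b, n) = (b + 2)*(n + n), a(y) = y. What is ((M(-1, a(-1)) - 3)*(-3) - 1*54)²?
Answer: 1521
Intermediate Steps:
M(b, n) = 2*n*(2 + b) (M(b, n) = (2 + b)*(2*n) = 2*n*(2 + b))
((M(-1, a(-1)) - 3)*(-3) - 1*54)² = ((2*(-1)*(2 - 1) - 3)*(-3) - 1*54)² = ((2*(-1)*1 - 3)*(-3) - 54)² = ((-2 - 3)*(-3) - 54)² = (-5*(-3) - 54)² = (15 - 54)² = (-39)² = 1521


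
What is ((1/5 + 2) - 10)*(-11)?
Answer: 429/5 ≈ 85.800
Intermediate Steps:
((1/5 + 2) - 10)*(-11) = ((⅕ + 2) - 10)*(-11) = (11/5 - 10)*(-11) = -39/5*(-11) = 429/5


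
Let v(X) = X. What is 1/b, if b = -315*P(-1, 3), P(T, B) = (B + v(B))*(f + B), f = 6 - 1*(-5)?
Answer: -1/26460 ≈ -3.7793e-5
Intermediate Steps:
f = 11 (f = 6 + 5 = 11)
P(T, B) = 2*B*(11 + B) (P(T, B) = (B + B)*(11 + B) = (2*B)*(11 + B) = 2*B*(11 + B))
b = -26460 (b = -630*3*(11 + 3) = -630*3*14 = -315*84 = -26460)
1/b = 1/(-26460) = -1/26460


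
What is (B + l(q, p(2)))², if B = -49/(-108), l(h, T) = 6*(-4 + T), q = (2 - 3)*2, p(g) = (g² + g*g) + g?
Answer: 15499969/11664 ≈ 1328.9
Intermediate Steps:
p(g) = g + 2*g² (p(g) = (g² + g²) + g = 2*g² + g = g + 2*g²)
q = -2 (q = -1*2 = -2)
l(h, T) = -24 + 6*T
B = 49/108 (B = -49*(-1/108) = 49/108 ≈ 0.45370)
(B + l(q, p(2)))² = (49/108 + (-24 + 6*(2*(1 + 2*2))))² = (49/108 + (-24 + 6*(2*(1 + 4))))² = (49/108 + (-24 + 6*(2*5)))² = (49/108 + (-24 + 6*10))² = (49/108 + (-24 + 60))² = (49/108 + 36)² = (3937/108)² = 15499969/11664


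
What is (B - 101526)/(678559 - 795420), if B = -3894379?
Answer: 3995905/116861 ≈ 34.194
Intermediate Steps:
(B - 101526)/(678559 - 795420) = (-3894379 - 101526)/(678559 - 795420) = -3995905/(-116861) = -3995905*(-1/116861) = 3995905/116861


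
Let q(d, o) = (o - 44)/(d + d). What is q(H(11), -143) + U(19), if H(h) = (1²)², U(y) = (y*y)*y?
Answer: 13531/2 ≈ 6765.5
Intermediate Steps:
U(y) = y³ (U(y) = y²*y = y³)
H(h) = 1 (H(h) = 1² = 1)
q(d, o) = (-44 + o)/(2*d) (q(d, o) = (-44 + o)/((2*d)) = (-44 + o)*(1/(2*d)) = (-44 + o)/(2*d))
q(H(11), -143) + U(19) = (½)*(-44 - 143)/1 + 19³ = (½)*1*(-187) + 6859 = -187/2 + 6859 = 13531/2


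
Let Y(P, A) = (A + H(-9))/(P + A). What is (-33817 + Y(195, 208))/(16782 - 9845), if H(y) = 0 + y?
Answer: -13628052/2795611 ≈ -4.8748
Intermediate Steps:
H(y) = y
Y(P, A) = (-9 + A)/(A + P) (Y(P, A) = (A - 9)/(P + A) = (-9 + A)/(A + P))
(-33817 + Y(195, 208))/(16782 - 9845) = (-33817 + (-9 + 208)/(208 + 195))/(16782 - 9845) = (-33817 + 199/403)/6937 = (-33817 + (1/403)*199)*(1/6937) = (-33817 + 199/403)*(1/6937) = -13628052/403*1/6937 = -13628052/2795611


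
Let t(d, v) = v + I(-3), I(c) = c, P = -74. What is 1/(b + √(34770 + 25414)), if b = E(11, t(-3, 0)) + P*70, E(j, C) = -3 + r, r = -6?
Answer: -5189/26865537 - 2*√15046/26865537 ≈ -0.00020228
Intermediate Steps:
t(d, v) = -3 + v (t(d, v) = v - 3 = -3 + v)
E(j, C) = -9 (E(j, C) = -3 - 6 = -9)
b = -5189 (b = -9 - 74*70 = -9 - 5180 = -5189)
1/(b + √(34770 + 25414)) = 1/(-5189 + √(34770 + 25414)) = 1/(-5189 + √60184) = 1/(-5189 + 2*√15046)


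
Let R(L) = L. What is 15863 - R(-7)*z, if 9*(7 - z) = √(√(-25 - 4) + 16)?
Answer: 15912 - 7*√(16 + I*√29)/9 ≈ 15909.0 - 0.51649*I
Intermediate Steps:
z = 7 - √(16 + I*√29)/9 (z = 7 - √(√(-25 - 4) + 16)/9 = 7 - √(√(-29) + 16)/9 = 7 - √(I*√29 + 16)/9 = 7 - √(16 + I*√29)/9 ≈ 6.5495 - 0.073784*I)
15863 - R(-7)*z = 15863 - (-7)*(7 - √(16 + I*√29)/9) = 15863 - (-49 + 7*√(16 + I*√29)/9) = 15863 + (49 - 7*√(16 + I*√29)/9) = 15912 - 7*√(16 + I*√29)/9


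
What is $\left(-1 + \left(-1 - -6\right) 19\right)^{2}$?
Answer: $8836$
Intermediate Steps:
$\left(-1 + \left(-1 - -6\right) 19\right)^{2} = \left(-1 + \left(-1 + 6\right) 19\right)^{2} = \left(-1 + 5 \cdot 19\right)^{2} = \left(-1 + 95\right)^{2} = 94^{2} = 8836$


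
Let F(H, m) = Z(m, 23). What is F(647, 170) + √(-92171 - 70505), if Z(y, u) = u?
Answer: 23 + 2*I*√40669 ≈ 23.0 + 403.33*I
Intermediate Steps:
F(H, m) = 23
F(647, 170) + √(-92171 - 70505) = 23 + √(-92171 - 70505) = 23 + √(-162676) = 23 + 2*I*√40669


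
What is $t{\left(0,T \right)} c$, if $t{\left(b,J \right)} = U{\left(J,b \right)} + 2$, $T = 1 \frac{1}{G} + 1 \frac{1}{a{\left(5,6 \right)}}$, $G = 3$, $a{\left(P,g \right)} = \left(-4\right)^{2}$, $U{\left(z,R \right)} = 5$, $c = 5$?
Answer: $35$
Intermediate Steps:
$a{\left(P,g \right)} = 16$
$T = \frac{19}{48}$ ($T = 1 \cdot \frac{1}{3} + 1 \cdot \frac{1}{16} = \frac{1}{3} + \frac{1}{16} = \frac{19}{48} \approx 0.39583$)
$t{\left(b,J \right)} = 7$ ($t{\left(b,J \right)} = 5 + 2 = 7$)
$t{\left(0,T \right)} c = 7 \cdot 5 = 35$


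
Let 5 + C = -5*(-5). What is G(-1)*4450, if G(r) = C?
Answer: 89000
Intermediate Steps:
C = 20 (C = -5 - 5*(-5) = -5 + 25 = 20)
G(r) = 20
G(-1)*4450 = 20*4450 = 89000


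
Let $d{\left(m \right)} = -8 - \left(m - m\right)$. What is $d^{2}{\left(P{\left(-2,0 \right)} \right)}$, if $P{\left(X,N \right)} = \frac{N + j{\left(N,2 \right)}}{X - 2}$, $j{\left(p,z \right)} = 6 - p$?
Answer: $64$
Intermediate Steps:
$P{\left(X,N \right)} = \frac{6}{-2 + X}$ ($P{\left(X,N \right)} = \frac{N - \left(-6 + N\right)}{X - 2} = \frac{6}{-2 + X}$)
$d{\left(m \right)} = -8$ ($d{\left(m \right)} = -8 - 0 = -8 + 0 = -8$)
$d^{2}{\left(P{\left(-2,0 \right)} \right)} = \left(-8\right)^{2} = 64$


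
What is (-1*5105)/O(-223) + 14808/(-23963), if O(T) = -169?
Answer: 119828563/4049747 ≈ 29.589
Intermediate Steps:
(-1*5105)/O(-223) + 14808/(-23963) = -1*5105/(-169) + 14808/(-23963) = -5105*(-1/169) + 14808*(-1/23963) = 5105/169 - 14808/23963 = 119828563/4049747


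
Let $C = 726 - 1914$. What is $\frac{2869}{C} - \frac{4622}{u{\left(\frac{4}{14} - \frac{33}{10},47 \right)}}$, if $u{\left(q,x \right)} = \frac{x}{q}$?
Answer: $\frac{574574243}{1954260} \approx 294.01$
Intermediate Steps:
$C = -1188$ ($C = 726 - 1914 = -1188$)
$\frac{2869}{C} - \frac{4622}{u{\left(\frac{4}{14} - \frac{33}{10},47 \right)}} = \frac{2869}{-1188} - \frac{4622}{47 \frac{1}{\frac{4}{14} - \frac{33}{10}}} = 2869 \left(- \frac{1}{1188}\right) - \frac{4622}{47 \frac{1}{4 \cdot \frac{1}{14} - \frac{33}{10}}} = - \frac{2869}{1188} - \frac{4622}{47 \frac{1}{\frac{2}{7} - \frac{33}{10}}} = - \frac{2869}{1188} - \frac{4622}{47 \frac{1}{- \frac{211}{70}}} = - \frac{2869}{1188} - \frac{4622}{47 \left(- \frac{70}{211}\right)} = - \frac{2869}{1188} - \frac{4622}{- \frac{3290}{211}} = - \frac{2869}{1188} - - \frac{487621}{1645} = - \frac{2869}{1188} + \frac{487621}{1645} = \frac{574574243}{1954260}$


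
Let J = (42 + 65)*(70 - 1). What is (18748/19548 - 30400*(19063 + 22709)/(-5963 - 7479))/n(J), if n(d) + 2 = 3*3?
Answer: 3102955914127/229918689 ≈ 13496.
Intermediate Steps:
J = 7383 (J = 107*69 = 7383)
n(d) = 7 (n(d) = -2 + 3*3 = -2 + 9 = 7)
(18748/19548 - 30400*(19063 + 22709)/(-5963 - 7479))/n(J) = (18748/19548 - 30400*(19063 + 22709)/(-5963 - 7479))/7 = (18748*(1/19548) - 30400/((-13442/41772)))*(⅐) = (4687/4887 - 30400/((-13442*1/41772)))*(⅐) = (4687/4887 - 30400/(-6721/20886))*(⅐) = (4687/4887 - 30400*(-20886/6721))*(⅐) = (4687/4887 + 634934400/6721)*(⅐) = (3102955914127/32845527)*(⅐) = 3102955914127/229918689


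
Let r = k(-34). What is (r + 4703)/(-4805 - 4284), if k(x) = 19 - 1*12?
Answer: -4710/9089 ≈ -0.51821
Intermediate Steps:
k(x) = 7 (k(x) = 19 - 12 = 7)
r = 7
(r + 4703)/(-4805 - 4284) = (7 + 4703)/(-4805 - 4284) = 4710/(-9089) = 4710*(-1/9089) = -4710/9089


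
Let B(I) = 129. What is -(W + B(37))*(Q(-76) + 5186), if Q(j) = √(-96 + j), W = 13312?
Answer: -69705026 - 26882*I*√43 ≈ -6.9705e+7 - 1.7628e+5*I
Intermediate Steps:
-(W + B(37))*(Q(-76) + 5186) = -(13312 + 129)*(√(-96 - 76) + 5186) = -13441*(√(-172) + 5186) = -13441*(2*I*√43 + 5186) = -13441*(5186 + 2*I*√43) = -(69705026 + 26882*I*√43) = -69705026 - 26882*I*√43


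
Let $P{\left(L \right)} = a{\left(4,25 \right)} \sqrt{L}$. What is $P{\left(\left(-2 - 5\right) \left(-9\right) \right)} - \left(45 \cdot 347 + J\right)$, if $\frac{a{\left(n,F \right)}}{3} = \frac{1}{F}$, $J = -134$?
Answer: $-15481 + \frac{9 \sqrt{7}}{25} \approx -15480.0$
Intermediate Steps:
$a{\left(n,F \right)} = \frac{3}{F}$
$P{\left(L \right)} = \frac{3 \sqrt{L}}{25}$ ($P{\left(L \right)} = \frac{3}{25} \sqrt{L} = 3 \cdot \frac{1}{25} \sqrt{L} = \frac{3 \sqrt{L}}{25}$)
$P{\left(\left(-2 - 5\right) \left(-9\right) \right)} - \left(45 \cdot 347 + J\right) = \frac{3 \sqrt{\left(-2 - 5\right) \left(-9\right)}}{25} - \left(45 \cdot 347 - 134\right) = \frac{3 \sqrt{\left(-7\right) \left(-9\right)}}{25} - \left(15615 - 134\right) = \frac{3 \sqrt{63}}{25} - 15481 = \frac{3 \cdot 3 \sqrt{7}}{25} - 15481 = \frac{9 \sqrt{7}}{25} - 15481 = -15481 + \frac{9 \sqrt{7}}{25}$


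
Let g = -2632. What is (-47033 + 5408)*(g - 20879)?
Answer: 978645375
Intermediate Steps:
(-47033 + 5408)*(g - 20879) = (-47033 + 5408)*(-2632 - 20879) = -41625*(-23511) = 978645375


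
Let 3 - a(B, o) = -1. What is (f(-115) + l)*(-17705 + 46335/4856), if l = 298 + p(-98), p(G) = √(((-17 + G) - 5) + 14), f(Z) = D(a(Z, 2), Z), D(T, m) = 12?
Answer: -13319017475/2428 - 85929145*I*√106/4856 ≈ -5.4856e+6 - 1.8219e+5*I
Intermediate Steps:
a(B, o) = 4 (a(B, o) = 3 - 1*(-1) = 3 + 1 = 4)
f(Z) = 12
p(G) = √(-8 + G) (p(G) = √((-22 + G) + 14) = √(-8 + G))
l = 298 + I*√106 (l = 298 + √(-8 - 98) = 298 + √(-106) = 298 + I*√106 ≈ 298.0 + 10.296*I)
(f(-115) + l)*(-17705 + 46335/4856) = (12 + (298 + I*√106))*(-17705 + 46335/4856) = (310 + I*√106)*(-17705 + 46335*(1/4856)) = (310 + I*√106)*(-17705 + 46335/4856) = (310 + I*√106)*(-85929145/4856) = -13319017475/2428 - 85929145*I*√106/4856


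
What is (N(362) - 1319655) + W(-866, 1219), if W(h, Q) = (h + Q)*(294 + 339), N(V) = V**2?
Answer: -965162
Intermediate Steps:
W(h, Q) = 633*Q + 633*h (W(h, Q) = (Q + h)*633 = 633*Q + 633*h)
(N(362) - 1319655) + W(-866, 1219) = (362**2 - 1319655) + (633*1219 + 633*(-866)) = (131044 - 1319655) + (771627 - 548178) = -1188611 + 223449 = -965162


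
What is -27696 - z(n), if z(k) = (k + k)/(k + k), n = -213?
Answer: -27697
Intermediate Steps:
z(k) = 1 (z(k) = (2*k)/((2*k)) = (2*k)*(1/(2*k)) = 1)
-27696 - z(n) = -27696 - 1*1 = -27696 - 1 = -27697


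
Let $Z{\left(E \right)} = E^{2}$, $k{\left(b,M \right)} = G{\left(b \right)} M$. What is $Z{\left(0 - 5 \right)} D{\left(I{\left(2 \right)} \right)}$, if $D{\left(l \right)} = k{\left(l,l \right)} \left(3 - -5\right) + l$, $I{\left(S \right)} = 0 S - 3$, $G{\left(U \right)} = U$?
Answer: $1725$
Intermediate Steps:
$k{\left(b,M \right)} = M b$ ($k{\left(b,M \right)} = b M = M b$)
$I{\left(S \right)} = -3$ ($I{\left(S \right)} = 0 - 3 = -3$)
$D{\left(l \right)} = l + 8 l^{2}$ ($D{\left(l \right)} = l l \left(3 - -5\right) + l = l^{2} \left(3 + 5\right) + l = l^{2} \cdot 8 + l = 8 l^{2} + l = l + 8 l^{2}$)
$Z{\left(0 - 5 \right)} D{\left(I{\left(2 \right)} \right)} = \left(0 - 5\right)^{2} \left(- 3 \left(1 + 8 \left(-3\right)\right)\right) = \left(-5\right)^{2} \left(- 3 \left(1 - 24\right)\right) = 25 \left(\left(-3\right) \left(-23\right)\right) = 25 \cdot 69 = 1725$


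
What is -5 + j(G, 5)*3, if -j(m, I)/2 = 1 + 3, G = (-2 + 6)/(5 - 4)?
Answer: -29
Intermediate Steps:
G = 4 (G = 4/1 = 4*1 = 4)
j(m, I) = -8 (j(m, I) = -2*(1 + 3) = -2*4 = -8)
-5 + j(G, 5)*3 = -5 - 8*3 = -5 - 24 = -29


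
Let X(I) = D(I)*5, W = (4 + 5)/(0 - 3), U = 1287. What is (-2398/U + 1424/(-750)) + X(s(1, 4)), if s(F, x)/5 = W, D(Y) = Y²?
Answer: 16398107/14625 ≈ 1121.2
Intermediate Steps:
W = -3 (W = 9/(-3) = 9*(-⅓) = -3)
s(F, x) = -15 (s(F, x) = 5*(-3) = -15)
X(I) = 5*I² (X(I) = I²*5 = 5*I²)
(-2398/U + 1424/(-750)) + X(s(1, 4)) = (-2398/1287 + 1424/(-750)) + 5*(-15)² = (-2398*1/1287 + 1424*(-1/750)) + 5*225 = (-218/117 - 712/375) + 1125 = -55018/14625 + 1125 = 16398107/14625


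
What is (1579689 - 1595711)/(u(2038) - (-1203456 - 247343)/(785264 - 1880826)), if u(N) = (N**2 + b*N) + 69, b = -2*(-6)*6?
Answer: -17553094364/4711187944139 ≈ -0.0037258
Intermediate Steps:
b = 72 (b = 12*6 = 72)
u(N) = 69 + N**2 + 72*N (u(N) = (N**2 + 72*N) + 69 = 69 + N**2 + 72*N)
(1579689 - 1595711)/(u(2038) - (-1203456 - 247343)/(785264 - 1880826)) = (1579689 - 1595711)/((69 + 2038**2 + 72*2038) - (-1203456 - 247343)/(785264 - 1880826)) = -16022/((69 + 4153444 + 146736) - (-1450799)/(-1095562)) = -16022/(4300249 - (-1450799)*(-1)/1095562) = -16022/(4300249 - 1*1450799/1095562) = -16022/(4300249 - 1450799/1095562) = -16022/4711187944139/1095562 = -16022*1095562/4711187944139 = -17553094364/4711187944139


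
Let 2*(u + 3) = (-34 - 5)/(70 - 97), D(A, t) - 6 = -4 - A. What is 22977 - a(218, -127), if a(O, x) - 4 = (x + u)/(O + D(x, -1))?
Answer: 143491685/6246 ≈ 22973.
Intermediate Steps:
D(A, t) = 2 - A (D(A, t) = 6 + (-4 - A) = 2 - A)
u = -41/18 (u = -3 + ((-34 - 5)/(70 - 97))/2 = -3 + (-39/(-27))/2 = -3 + (-39*(-1/27))/2 = -3 + (1/2)*(13/9) = -3 + 13/18 = -41/18 ≈ -2.2778)
a(O, x) = 4 + (-41/18 + x)/(2 + O - x) (a(O, x) = 4 + (x - 41/18)/(O + (2 - x)) = 4 + (-41/18 + x)/(2 + O - x))
22977 - a(218, -127) = 22977 - (103/18 - 3*(-127) + 4*218)/(2 + 218 - 1*(-127)) = 22977 - (103/18 + 381 + 872)/(2 + 218 + 127) = 22977 - 22657/(347*18) = 22977 - 1*22657/6246 = 22977 - 22657/6246 = 143491685/6246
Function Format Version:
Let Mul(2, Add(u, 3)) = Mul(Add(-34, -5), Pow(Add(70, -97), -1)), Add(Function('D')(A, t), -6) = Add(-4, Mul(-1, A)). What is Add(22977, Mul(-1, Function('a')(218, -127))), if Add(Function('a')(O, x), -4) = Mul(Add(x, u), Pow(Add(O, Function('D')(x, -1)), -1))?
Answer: Rational(143491685, 6246) ≈ 22973.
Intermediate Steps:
Function('D')(A, t) = Add(2, Mul(-1, A)) (Function('D')(A, t) = Add(6, Add(-4, Mul(-1, A))) = Add(2, Mul(-1, A)))
u = Rational(-41, 18) (u = Add(-3, Mul(Rational(1, 2), Mul(Add(-34, -5), Pow(Add(70, -97), -1)))) = Add(-3, Mul(Rational(1, 2), Mul(-39, Pow(-27, -1)))) = Add(-3, Mul(Rational(1, 2), Mul(-39, Rational(-1, 27)))) = Add(-3, Mul(Rational(1, 2), Rational(13, 9))) = Add(-3, Rational(13, 18)) = Rational(-41, 18) ≈ -2.2778)
Function('a')(O, x) = Add(4, Mul(Pow(Add(2, O, Mul(-1, x)), -1), Add(Rational(-41, 18), x))) (Function('a')(O, x) = Add(4, Mul(Add(x, Rational(-41, 18)), Pow(Add(O, Add(2, Mul(-1, x))), -1))) = Add(4, Mul(Add(Rational(-41, 18), x), Pow(Add(2, O, Mul(-1, x)), -1))) = Add(4, Mul(Pow(Add(2, O, Mul(-1, x)), -1), Add(Rational(-41, 18), x))))
Add(22977, Mul(-1, Function('a')(218, -127))) = Add(22977, Mul(-1, Mul(Pow(Add(2, 218, Mul(-1, -127)), -1), Add(Rational(103, 18), Mul(-3, -127), Mul(4, 218))))) = Add(22977, Mul(-1, Mul(Pow(Add(2, 218, 127), -1), Add(Rational(103, 18), 381, 872)))) = Add(22977, Mul(-1, Mul(Pow(347, -1), Rational(22657, 18)))) = Add(22977, Mul(-1, Mul(Rational(1, 347), Rational(22657, 18)))) = Add(22977, Mul(-1, Rational(22657, 6246))) = Add(22977, Rational(-22657, 6246)) = Rational(143491685, 6246)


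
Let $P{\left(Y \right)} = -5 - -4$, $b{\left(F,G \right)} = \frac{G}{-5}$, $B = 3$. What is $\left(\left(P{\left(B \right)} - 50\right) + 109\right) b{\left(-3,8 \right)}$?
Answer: $- \frac{464}{5} \approx -92.8$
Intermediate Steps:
$b{\left(F,G \right)} = - \frac{G}{5}$ ($b{\left(F,G \right)} = G \left(- \frac{1}{5}\right) = - \frac{G}{5}$)
$P{\left(Y \right)} = -1$ ($P{\left(Y \right)} = -5 + 4 = -1$)
$\left(\left(P{\left(B \right)} - 50\right) + 109\right) b{\left(-3,8 \right)} = \left(\left(-1 - 50\right) + 109\right) \left(\left(- \frac{1}{5}\right) 8\right) = \left(-51 + 109\right) \left(- \frac{8}{5}\right) = 58 \left(- \frac{8}{5}\right) = - \frac{464}{5}$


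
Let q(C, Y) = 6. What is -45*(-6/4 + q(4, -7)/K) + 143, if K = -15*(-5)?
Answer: 2069/10 ≈ 206.90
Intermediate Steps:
K = 75
-45*(-6/4 + q(4, -7)/K) + 143 = -45*(-6/4 + 6/75) + 143 = -45*(-6*¼ + 6*(1/75)) + 143 = -45*(-3/2 + 2/25) + 143 = -45*(-71/50) + 143 = 639/10 + 143 = 2069/10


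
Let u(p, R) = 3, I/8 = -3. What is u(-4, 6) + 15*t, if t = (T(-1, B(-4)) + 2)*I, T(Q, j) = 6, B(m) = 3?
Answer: -2877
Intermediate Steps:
I = -24 (I = 8*(-3) = -24)
t = -192 (t = (6 + 2)*(-24) = 8*(-24) = -192)
u(-4, 6) + 15*t = 3 + 15*(-192) = 3 - 2880 = -2877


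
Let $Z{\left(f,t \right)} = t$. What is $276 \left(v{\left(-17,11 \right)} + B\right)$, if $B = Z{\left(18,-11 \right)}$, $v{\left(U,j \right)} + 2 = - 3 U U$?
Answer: $-242880$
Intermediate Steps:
$v{\left(U,j \right)} = -2 - 3 U^{2}$ ($v{\left(U,j \right)} = -2 + - 3 U U = -2 - 3 U^{2}$)
$B = -11$
$276 \left(v{\left(-17,11 \right)} + B\right) = 276 \left(\left(-2 - 3 \left(-17\right)^{2}\right) - 11\right) = 276 \left(\left(-2 - 867\right) - 11\right) = 276 \left(-869 - 11\right) = 276 \left(-880\right) = -242880$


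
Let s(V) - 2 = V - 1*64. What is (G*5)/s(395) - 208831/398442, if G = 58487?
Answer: 38816281849/44227062 ≈ 877.66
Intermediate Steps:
s(V) = -62 + V (s(V) = 2 + (V - 1*64) = 2 + (V - 64) = 2 + (-64 + V) = -62 + V)
(G*5)/s(395) - 208831/398442 = (58487*5)/(-62 + 395) - 208831/398442 = 292435/333 - 208831*1/398442 = 292435*(1/333) - 208831/398442 = 292435/333 - 208831/398442 = 38816281849/44227062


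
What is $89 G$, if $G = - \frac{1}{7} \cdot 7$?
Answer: $-89$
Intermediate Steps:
$G = -1$ ($G = \left(-1\right) \frac{1}{7} \cdot 7 = \left(- \frac{1}{7}\right) 7 = -1$)
$89 G = 89 \left(-1\right) = -89$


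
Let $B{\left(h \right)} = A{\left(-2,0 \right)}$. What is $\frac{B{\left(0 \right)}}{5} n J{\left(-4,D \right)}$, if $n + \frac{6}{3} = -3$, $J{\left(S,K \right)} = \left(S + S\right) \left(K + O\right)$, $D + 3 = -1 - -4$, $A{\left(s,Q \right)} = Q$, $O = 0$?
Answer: $0$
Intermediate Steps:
$D = 0$ ($D = -3 - -3 = -3 + \left(-1 + 4\right) = -3 + 3 = 0$)
$J{\left(S,K \right)} = 2 K S$ ($J{\left(S,K \right)} = \left(S + S\right) \left(K + 0\right) = 2 S K = 2 K S$)
$B{\left(h \right)} = 0$
$n = -5$ ($n = -2 - 3 = -5$)
$\frac{B{\left(0 \right)}}{5} n J{\left(-4,D \right)} = \frac{0}{5} \left(- 5 \cdot 2 \cdot 0 \left(-4\right)\right) = 0 \cdot \frac{1}{5} \left(\left(-5\right) 0\right) = 0 \cdot 0 = 0$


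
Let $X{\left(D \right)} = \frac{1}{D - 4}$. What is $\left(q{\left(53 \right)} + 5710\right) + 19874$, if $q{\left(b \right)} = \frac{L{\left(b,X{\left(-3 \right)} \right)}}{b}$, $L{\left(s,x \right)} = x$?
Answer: $\frac{9491663}{371} \approx 25584.0$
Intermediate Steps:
$X{\left(D \right)} = \frac{1}{-4 + D}$
$q{\left(b \right)} = - \frac{1}{7 b}$ ($q{\left(b \right)} = \frac{1}{\left(-4 - 3\right) b} = \frac{1}{\left(-7\right) b} = - \frac{1}{7 b}$)
$\left(q{\left(53 \right)} + 5710\right) + 19874 = \left(- \frac{1}{7 \cdot 53} + 5710\right) + 19874 = \left(\left(- \frac{1}{7}\right) \frac{1}{53} + 5710\right) + 19874 = \left(- \frac{1}{371} + 5710\right) + 19874 = \frac{2118409}{371} + 19874 = \frac{9491663}{371}$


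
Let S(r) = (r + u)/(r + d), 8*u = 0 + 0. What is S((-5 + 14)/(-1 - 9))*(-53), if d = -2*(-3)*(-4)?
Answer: -159/83 ≈ -1.9157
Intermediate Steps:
u = 0 (u = (0 + 0)/8 = (⅛)*0 = 0)
d = -24 (d = 6*(-4) = -24)
S(r) = r/(-24 + r) (S(r) = (r + 0)/(r - 24) = r/(-24 + r))
S((-5 + 14)/(-1 - 9))*(-53) = (((-5 + 14)/(-1 - 9))/(-24 + (-5 + 14)/(-1 - 9)))*(-53) = ((9/(-10))/(-24 + 9/(-10)))*(-53) = ((9*(-⅒))/(-24 + 9*(-⅒)))*(-53) = -9/(10*(-24 - 9/10))*(-53) = -9/(10*(-249/10))*(-53) = -9/10*(-10/249)*(-53) = (3/83)*(-53) = -159/83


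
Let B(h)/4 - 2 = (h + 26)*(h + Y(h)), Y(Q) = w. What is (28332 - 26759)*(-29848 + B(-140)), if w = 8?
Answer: 47743696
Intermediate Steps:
Y(Q) = 8
B(h) = 8 + 4*(8 + h)*(26 + h) (B(h) = 8 + 4*((h + 26)*(h + 8)) = 8 + 4*((26 + h)*(8 + h)) = 8 + 4*((8 + h)*(26 + h)) = 8 + 4*(8 + h)*(26 + h))
(28332 - 26759)*(-29848 + B(-140)) = (28332 - 26759)*(-29848 + (840 + 4*(-140)**2 + 136*(-140))) = 1573*(-29848 + (840 + 4*19600 - 19040)) = 1573*(-29848 + (840 + 78400 - 19040)) = 1573*(-29848 + 60200) = 1573*30352 = 47743696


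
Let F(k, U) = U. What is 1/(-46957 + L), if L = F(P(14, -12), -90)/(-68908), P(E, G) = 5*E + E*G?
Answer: -34454/1617856433 ≈ -2.1296e-5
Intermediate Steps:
L = 45/34454 (L = -90/(-68908) = -90*(-1/68908) = 45/34454 ≈ 0.0013061)
1/(-46957 + L) = 1/(-46957 + 45/34454) = 1/(-1617856433/34454) = -34454/1617856433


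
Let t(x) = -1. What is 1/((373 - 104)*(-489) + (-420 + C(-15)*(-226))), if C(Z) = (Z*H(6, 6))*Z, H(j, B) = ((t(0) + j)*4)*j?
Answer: -1/6233961 ≈ -1.6041e-7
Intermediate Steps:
H(j, B) = j*(-4 + 4*j) (H(j, B) = ((-1 + j)*4)*j = (-4 + 4*j)*j = j*(-4 + 4*j))
C(Z) = 120*Z² (C(Z) = (Z*(4*6*(-1 + 6)))*Z = (Z*(4*6*5))*Z = (Z*120)*Z = (120*Z)*Z = 120*Z²)
1/((373 - 104)*(-489) + (-420 + C(-15)*(-226))) = 1/((373 - 104)*(-489) + (-420 + (120*(-15)²)*(-226))) = 1/(269*(-489) + (-420 + (120*225)*(-226))) = 1/(-131541 + (-420 + 27000*(-226))) = 1/(-131541 + (-420 - 6102000)) = 1/(-131541 - 6102420) = 1/(-6233961) = -1/6233961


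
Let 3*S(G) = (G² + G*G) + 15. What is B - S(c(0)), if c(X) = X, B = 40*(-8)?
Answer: -325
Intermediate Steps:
B = -320
S(G) = 5 + 2*G²/3 (S(G) = ((G² + G*G) + 15)/3 = ((G² + G²) + 15)/3 = (2*G² + 15)/3 = (15 + 2*G²)/3 = 5 + 2*G²/3)
B - S(c(0)) = -320 - (5 + (⅔)*0²) = -320 - (5 + (⅔)*0) = -320 - (5 + 0) = -320 - 1*5 = -320 - 5 = -325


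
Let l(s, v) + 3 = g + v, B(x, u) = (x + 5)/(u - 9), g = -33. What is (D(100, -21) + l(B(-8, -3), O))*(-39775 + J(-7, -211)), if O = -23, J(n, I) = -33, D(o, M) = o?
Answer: -1632128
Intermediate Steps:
B(x, u) = (5 + x)/(-9 + u)
l(s, v) = -36 + v (l(s, v) = -3 + (-33 + v) = -36 + v)
(D(100, -21) + l(B(-8, -3), O))*(-39775 + J(-7, -211)) = (100 + (-36 - 23))*(-39775 - 33) = (100 - 59)*(-39808) = 41*(-39808) = -1632128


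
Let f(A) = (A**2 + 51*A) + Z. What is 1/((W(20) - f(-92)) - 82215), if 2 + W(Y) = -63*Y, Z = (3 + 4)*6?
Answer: -1/87291 ≈ -1.1456e-5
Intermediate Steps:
Z = 42 (Z = 7*6 = 42)
W(Y) = -2 - 63*Y
f(A) = 42 + A**2 + 51*A (f(A) = (A**2 + 51*A) + 42 = 42 + A**2 + 51*A)
1/((W(20) - f(-92)) - 82215) = 1/(((-2 - 63*20) - (42 + (-92)**2 + 51*(-92))) - 82215) = 1/(((-2 - 1260) - (42 + 8464 - 4692)) - 82215) = 1/((-1262 - 1*3814) - 82215) = 1/((-1262 - 3814) - 82215) = 1/(-5076 - 82215) = 1/(-87291) = -1/87291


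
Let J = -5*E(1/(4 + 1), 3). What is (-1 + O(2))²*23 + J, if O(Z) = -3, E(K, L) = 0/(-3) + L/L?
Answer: 363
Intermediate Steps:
E(K, L) = 1 (E(K, L) = 0*(-⅓) + 1 = 0 + 1 = 1)
J = -5 (J = -5*1 = -5)
(-1 + O(2))²*23 + J = (-1 - 3)²*23 - 5 = (-4)²*23 - 5 = 16*23 - 5 = 368 - 5 = 363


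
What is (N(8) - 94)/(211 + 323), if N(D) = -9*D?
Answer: -83/267 ≈ -0.31086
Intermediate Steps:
(N(8) - 94)/(211 + 323) = (-9*8 - 94)/(211 + 323) = (-72 - 94)/534 = -166*1/534 = -83/267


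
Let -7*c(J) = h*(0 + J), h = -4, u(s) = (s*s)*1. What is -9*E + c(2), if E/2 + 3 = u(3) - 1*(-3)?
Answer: -1126/7 ≈ -160.86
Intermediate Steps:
u(s) = s**2 (u(s) = s**2*1 = s**2)
c(J) = 4*J/7 (c(J) = -(-4)*(0 + J)/7 = -(-4)*J/7 = 4*J/7)
E = 18 (E = -6 + 2*(3**2 - 1*(-3)) = -6 + 2*(9 + 3) = -6 + 2*12 = -6 + 24 = 18)
-9*E + c(2) = -9*18 + (4/7)*2 = -162 + 8/7 = -1126/7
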